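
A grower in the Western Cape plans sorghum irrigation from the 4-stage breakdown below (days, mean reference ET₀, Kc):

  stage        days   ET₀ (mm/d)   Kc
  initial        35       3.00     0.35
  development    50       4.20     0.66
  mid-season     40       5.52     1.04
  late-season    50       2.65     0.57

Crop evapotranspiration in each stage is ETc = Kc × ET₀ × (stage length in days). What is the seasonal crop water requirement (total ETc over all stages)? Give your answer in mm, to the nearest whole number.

initial: 0.35 × 3.00 × 35 = 36.75 mm
development: 0.66 × 4.20 × 50 = 138.60 mm
mid-season: 1.04 × 5.52 × 40 = 229.63 mm
late-season: 0.57 × 2.65 × 50 = 75.53 mm
Seasonal total = 480.51 mm

481 mm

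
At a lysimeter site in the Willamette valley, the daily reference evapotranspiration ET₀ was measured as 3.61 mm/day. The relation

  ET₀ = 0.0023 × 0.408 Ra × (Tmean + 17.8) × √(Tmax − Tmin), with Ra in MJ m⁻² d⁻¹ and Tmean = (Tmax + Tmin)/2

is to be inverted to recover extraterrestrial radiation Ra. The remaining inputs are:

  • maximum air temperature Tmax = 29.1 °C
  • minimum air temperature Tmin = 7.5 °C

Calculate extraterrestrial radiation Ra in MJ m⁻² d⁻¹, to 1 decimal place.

22.9 MJ m⁻² d⁻¹

Tmean = (29.1+7.5)/2 = 18.30 °C; ΔT = 21.6
Ra = ET₀ / [0.0023 × 0.408 × (Tmean+17.8) × √ΔT]
   = 3.61 / (0.0023 × 0.408 × 36.10 × 4.6476) = 22.929 MJ m⁻² d⁻¹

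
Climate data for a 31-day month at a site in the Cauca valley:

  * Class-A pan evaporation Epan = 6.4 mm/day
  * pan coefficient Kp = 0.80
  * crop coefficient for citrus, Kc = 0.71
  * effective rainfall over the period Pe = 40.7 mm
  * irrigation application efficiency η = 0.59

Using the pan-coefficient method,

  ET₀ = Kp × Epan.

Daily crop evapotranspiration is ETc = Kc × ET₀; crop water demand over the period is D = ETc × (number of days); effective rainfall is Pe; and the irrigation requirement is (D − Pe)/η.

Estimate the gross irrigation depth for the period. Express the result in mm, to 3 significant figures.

122 mm

ET₀ = 0.80 × 6.4 = 5.1200 mm/d
ETc = Kc × ET₀ = 0.71 × 5.1200 = 3.6352 mm/d
Crop demand D = ETc × 31 d = 3.6352 × 31 = 112.691 mm
D − Pe = 112.691 − 40.7 = 71.991 mm
Gross irrigation = 71.991 / 0.59 = 122.019 mm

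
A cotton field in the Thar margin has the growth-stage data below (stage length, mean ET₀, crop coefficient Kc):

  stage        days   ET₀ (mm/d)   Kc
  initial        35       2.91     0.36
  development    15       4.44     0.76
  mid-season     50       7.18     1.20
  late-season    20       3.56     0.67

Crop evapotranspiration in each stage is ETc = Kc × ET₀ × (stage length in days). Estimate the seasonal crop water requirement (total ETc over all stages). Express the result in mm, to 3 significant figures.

initial: 0.36 × 2.91 × 35 = 36.67 mm
development: 0.76 × 4.44 × 15 = 50.62 mm
mid-season: 1.20 × 7.18 × 50 = 430.80 mm
late-season: 0.67 × 3.56 × 20 = 47.70 mm
Seasonal total = 565.79 mm

566 mm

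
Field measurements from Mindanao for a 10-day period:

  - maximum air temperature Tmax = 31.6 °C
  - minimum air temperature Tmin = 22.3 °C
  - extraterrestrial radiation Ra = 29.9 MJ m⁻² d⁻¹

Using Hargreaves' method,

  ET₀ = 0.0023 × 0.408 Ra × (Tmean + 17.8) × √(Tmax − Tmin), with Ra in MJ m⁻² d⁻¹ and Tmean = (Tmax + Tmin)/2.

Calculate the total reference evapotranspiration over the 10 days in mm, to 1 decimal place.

Tmean = (31.6 + 22.3)/2 = 26.95 °C
0.408 Ra = 0.408 × 29.9 = 12.1992 mm/d equivalent
ET₀ = 0.0023 × 12.1992 × (26.95 + 17.8) × √9.3 = 0.0023 × 12.1992 × 44.75 × 3.0496 = 3.8291 mm/d
Over 10 days: 3.8291 × 10 = 38.291 mm

38.3 mm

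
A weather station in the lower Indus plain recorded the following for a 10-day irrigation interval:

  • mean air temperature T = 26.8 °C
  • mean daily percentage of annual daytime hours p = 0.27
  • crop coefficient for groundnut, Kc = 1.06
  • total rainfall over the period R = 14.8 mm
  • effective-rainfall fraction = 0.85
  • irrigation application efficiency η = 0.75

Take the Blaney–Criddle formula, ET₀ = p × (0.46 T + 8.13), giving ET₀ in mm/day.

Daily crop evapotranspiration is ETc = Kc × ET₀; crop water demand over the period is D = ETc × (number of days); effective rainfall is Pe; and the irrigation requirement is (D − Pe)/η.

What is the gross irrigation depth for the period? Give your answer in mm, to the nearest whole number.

ET₀ = 0.27 × (0.46 × 26.8 + 8.13) = 0.27 × 20.458 = 5.5237 mm/d
ETc = Kc × ET₀ = 1.06 × 5.5237 = 5.8551 mm/d
Crop demand D = ETc × 10 d = 5.8551 × 10 = 58.551 mm
Pe = 0.85 × 14.8 = 12.580 mm
D − Pe = 58.551 − 12.580 = 45.971 mm
Gross irrigation = 45.971 / 0.75 = 61.295 mm

61 mm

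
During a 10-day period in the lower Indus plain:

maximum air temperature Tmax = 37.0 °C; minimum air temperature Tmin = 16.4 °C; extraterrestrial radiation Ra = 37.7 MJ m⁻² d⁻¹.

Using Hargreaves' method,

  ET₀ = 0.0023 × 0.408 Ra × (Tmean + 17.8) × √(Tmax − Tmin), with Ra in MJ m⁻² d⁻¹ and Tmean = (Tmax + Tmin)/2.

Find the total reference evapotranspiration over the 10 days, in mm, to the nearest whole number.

Tmean = (37.0 + 16.4)/2 = 26.70 °C
0.408 Ra = 0.408 × 37.7 = 15.3816 mm/d equivalent
ET₀ = 0.0023 × 15.3816 × (26.70 + 17.8) × √20.6 = 0.0023 × 15.3816 × 44.50 × 4.5387 = 7.1453 mm/d
Over 10 days: 7.1453 × 10 = 71.453 mm

71 mm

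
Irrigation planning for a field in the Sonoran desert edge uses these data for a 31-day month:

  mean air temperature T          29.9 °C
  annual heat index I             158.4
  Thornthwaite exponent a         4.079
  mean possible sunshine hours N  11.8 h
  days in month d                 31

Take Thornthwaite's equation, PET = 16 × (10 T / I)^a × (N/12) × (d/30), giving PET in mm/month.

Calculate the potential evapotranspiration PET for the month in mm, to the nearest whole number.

217 mm

10T/I = 10 × 29.9 / 158.4 = 1.8876
(10T/I)^a = 1.8876^4.079 = 13.3486
Uncorrected PET = 16 × 13.3486 = 213.578 mm
Correction = (N/12)(d/30) = (11.8/12)(31/30) = 1.0161
PET = 213.578 × 1.0161 = 217.017 mm/month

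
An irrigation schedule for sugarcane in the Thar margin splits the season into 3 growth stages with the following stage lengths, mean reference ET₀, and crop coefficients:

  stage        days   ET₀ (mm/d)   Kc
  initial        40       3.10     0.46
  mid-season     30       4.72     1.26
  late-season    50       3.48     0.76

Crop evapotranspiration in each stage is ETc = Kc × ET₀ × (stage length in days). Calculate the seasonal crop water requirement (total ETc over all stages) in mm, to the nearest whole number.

368 mm

initial: 0.46 × 3.10 × 40 = 57.04 mm
mid-season: 1.26 × 4.72 × 30 = 178.42 mm
late-season: 0.76 × 3.48 × 50 = 132.24 mm
Seasonal total = 367.70 mm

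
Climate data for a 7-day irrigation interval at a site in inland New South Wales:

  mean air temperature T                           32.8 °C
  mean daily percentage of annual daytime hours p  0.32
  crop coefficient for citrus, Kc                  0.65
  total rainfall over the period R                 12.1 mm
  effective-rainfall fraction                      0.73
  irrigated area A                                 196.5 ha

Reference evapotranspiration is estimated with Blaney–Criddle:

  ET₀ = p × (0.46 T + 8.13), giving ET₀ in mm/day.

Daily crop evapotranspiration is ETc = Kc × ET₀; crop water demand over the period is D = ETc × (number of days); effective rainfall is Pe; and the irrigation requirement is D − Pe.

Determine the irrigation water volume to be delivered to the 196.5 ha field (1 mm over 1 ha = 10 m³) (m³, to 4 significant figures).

ET₀ = 0.32 × (0.46 × 32.8 + 8.13) = 0.32 × 23.218 = 7.4298 mm/d
ETc = Kc × ET₀ = 0.65 × 7.4298 = 4.8294 mm/d
Crop demand D = ETc × 7 d = 4.8294 × 7 = 33.806 mm
Pe = 0.73 × 12.1 = 8.833 mm
D − Pe = 33.806 − 8.833 = 24.973 mm
Volume = 24.973 mm × 196.5 ha × 10 = 49071.9 m³

49070 m³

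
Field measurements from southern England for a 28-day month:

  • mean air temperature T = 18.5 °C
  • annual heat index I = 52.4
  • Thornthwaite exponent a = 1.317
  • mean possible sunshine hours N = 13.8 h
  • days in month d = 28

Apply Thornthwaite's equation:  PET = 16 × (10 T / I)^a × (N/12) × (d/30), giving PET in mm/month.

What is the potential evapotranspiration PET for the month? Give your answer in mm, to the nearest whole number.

90 mm

10T/I = 10 × 18.5 / 52.4 = 3.5305
(10T/I)^a = 3.5305^1.317 = 5.2662
Uncorrected PET = 16 × 5.2662 = 84.259 mm
Correction = (N/12)(d/30) = (13.8/12)(28/30) = 1.0733
PET = 84.259 × 1.0733 = 90.435 mm/month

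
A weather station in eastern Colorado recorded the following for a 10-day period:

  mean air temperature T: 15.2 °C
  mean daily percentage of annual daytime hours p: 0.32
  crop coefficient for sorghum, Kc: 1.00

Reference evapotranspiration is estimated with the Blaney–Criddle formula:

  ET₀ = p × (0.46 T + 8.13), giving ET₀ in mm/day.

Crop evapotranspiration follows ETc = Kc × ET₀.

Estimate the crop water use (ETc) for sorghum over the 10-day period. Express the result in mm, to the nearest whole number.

48 mm

ET₀ = 0.32 × (0.46 × 15.2 + 8.13) = 0.32 × 15.122 = 4.8390 mm/d
ETc = Kc × ET₀ = 1.00 × 4.8390 = 4.8390 mm/d
Over 10 days: 4.8390 × 10 = 48.390 mm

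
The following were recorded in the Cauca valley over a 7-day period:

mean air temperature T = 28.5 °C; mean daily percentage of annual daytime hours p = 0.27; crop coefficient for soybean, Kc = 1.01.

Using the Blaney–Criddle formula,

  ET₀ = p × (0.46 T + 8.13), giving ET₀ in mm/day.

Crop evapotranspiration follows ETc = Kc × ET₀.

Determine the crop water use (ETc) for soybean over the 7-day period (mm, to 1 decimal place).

40.5 mm

ET₀ = 0.27 × (0.46 × 28.5 + 8.13) = 0.27 × 21.240 = 5.7348 mm/d
ETc = Kc × ET₀ = 1.01 × 5.7348 = 5.7921 mm/d
Over 7 days: 5.7921 × 7 = 40.545 mm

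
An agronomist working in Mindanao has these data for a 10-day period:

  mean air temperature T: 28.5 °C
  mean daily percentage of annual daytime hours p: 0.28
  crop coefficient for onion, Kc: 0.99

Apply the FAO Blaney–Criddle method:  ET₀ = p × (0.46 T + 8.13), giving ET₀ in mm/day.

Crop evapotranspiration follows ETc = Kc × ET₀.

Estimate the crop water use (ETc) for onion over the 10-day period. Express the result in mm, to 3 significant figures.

ET₀ = 0.28 × (0.46 × 28.5 + 8.13) = 0.28 × 21.240 = 5.9472 mm/d
ETc = Kc × ET₀ = 0.99 × 5.9472 = 5.8877 mm/d
Over 10 days: 5.8877 × 10 = 58.877 mm

58.9 mm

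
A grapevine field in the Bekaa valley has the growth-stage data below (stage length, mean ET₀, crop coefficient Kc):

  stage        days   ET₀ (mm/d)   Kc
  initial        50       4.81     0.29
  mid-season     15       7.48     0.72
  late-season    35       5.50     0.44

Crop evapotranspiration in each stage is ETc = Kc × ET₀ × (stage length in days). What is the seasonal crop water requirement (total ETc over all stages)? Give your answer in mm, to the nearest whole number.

initial: 0.29 × 4.81 × 50 = 69.75 mm
mid-season: 0.72 × 7.48 × 15 = 80.78 mm
late-season: 0.44 × 5.50 × 35 = 84.70 mm
Seasonal total = 235.23 mm

235 mm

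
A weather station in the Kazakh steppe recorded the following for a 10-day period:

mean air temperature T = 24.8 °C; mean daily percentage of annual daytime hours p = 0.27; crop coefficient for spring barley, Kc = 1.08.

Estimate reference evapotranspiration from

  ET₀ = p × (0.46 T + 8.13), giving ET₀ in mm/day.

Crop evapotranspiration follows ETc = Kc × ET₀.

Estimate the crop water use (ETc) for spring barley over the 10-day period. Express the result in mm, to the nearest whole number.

57 mm

ET₀ = 0.27 × (0.46 × 24.8 + 8.13) = 0.27 × 19.538 = 5.2753 mm/d
ETc = Kc × ET₀ = 1.08 × 5.2753 = 5.6973 mm/d
Over 10 days: 5.6973 × 10 = 56.973 mm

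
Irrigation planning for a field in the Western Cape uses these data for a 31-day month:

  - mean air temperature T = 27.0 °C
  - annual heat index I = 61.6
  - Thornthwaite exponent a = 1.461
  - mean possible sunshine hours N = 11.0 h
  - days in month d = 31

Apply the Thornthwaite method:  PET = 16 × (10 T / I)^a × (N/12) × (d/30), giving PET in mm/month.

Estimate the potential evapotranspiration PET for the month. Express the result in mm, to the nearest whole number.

10T/I = 10 × 27.0 / 61.6 = 4.3831
(10T/I)^a = 4.3831^1.461 = 8.6625
Uncorrected PET = 16 × 8.6625 = 138.600 mm
Correction = (N/12)(d/30) = (11.0/12)(31/30) = 0.9472
PET = 138.600 × 0.9472 = 131.282 mm/month

131 mm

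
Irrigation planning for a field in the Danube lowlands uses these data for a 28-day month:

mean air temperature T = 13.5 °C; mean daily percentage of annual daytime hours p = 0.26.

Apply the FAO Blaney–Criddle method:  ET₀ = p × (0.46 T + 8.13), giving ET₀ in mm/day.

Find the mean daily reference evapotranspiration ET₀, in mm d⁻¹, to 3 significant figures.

3.73 mm d⁻¹

ET₀ = 0.26 × (0.46 × 13.5 + 8.13) = 0.26 × 14.340 = 3.7284 mm/d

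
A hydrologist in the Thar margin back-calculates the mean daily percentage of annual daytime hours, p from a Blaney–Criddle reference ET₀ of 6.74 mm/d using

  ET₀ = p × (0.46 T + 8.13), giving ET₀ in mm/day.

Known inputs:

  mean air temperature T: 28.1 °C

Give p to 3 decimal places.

0.320

p = ET₀ / (0.46 T + 8.13) = 6.74 / (0.46 × 28.1 + 8.13) = 6.74 / 21.056 = 0.3201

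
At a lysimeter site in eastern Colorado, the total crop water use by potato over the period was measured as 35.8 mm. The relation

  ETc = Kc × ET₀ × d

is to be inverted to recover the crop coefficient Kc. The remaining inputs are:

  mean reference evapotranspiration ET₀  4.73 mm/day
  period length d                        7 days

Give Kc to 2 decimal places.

ETc = Kc × ET₀ × d  ⇒  Kc = ETc / (ET₀ × d)
Kc = 35.8 / (4.73 × 7) = 35.8 / 33.11 = 1.0812

1.08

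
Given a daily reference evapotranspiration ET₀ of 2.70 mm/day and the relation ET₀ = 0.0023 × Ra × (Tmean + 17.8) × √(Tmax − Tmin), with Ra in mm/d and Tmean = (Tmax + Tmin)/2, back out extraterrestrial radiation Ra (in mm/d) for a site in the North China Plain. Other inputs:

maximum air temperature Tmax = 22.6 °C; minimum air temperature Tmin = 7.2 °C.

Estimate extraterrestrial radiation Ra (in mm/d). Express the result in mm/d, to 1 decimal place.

9.1 mm/d

Tmean = 14.90 °C; √ΔT = 3.9243
Ra = ET₀ / [0.0023 × (Tmean+17.8) × √ΔT] = 2.70 / (0.0023 × 32.70 × 3.9243) = 9.148 mm/d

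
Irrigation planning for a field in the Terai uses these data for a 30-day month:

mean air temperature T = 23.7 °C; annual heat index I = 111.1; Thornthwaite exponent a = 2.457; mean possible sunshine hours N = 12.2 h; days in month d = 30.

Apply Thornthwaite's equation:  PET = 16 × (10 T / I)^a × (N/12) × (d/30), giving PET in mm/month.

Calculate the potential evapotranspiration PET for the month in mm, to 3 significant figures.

10T/I = 10 × 23.7 / 111.1 = 2.1332
(10T/I)^a = 2.1332^2.457 = 6.4333
Uncorrected PET = 16 × 6.4333 = 102.933 mm
Correction = (N/12)(d/30) = (12.2/12)(30/30) = 1.0167
PET = 102.933 × 1.0167 = 104.652 mm/month

105 mm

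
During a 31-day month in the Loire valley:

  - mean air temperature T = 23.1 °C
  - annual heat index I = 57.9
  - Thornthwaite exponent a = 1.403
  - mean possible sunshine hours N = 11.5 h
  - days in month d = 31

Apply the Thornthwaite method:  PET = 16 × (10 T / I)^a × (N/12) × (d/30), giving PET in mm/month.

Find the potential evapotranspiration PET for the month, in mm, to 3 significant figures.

110 mm

10T/I = 10 × 23.1 / 57.9 = 3.9896
(10T/I)^a = 3.9896^1.403 = 6.9679
Uncorrected PET = 16 × 6.9679 = 111.486 mm
Correction = (N/12)(d/30) = (11.5/12)(31/30) = 0.9903
PET = 111.486 × 0.9903 = 110.405 mm/month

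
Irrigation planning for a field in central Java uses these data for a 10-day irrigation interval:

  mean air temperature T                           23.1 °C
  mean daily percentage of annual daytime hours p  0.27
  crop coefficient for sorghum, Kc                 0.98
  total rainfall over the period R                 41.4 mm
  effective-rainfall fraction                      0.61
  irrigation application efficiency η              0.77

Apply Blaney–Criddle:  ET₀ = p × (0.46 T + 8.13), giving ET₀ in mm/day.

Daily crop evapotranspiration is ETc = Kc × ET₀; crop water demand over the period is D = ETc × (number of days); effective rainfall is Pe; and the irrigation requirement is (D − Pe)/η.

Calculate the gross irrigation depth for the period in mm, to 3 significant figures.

ET₀ = 0.27 × (0.46 × 23.1 + 8.13) = 0.27 × 18.756 = 5.0641 mm/d
ETc = Kc × ET₀ = 0.98 × 5.0641 = 4.9628 mm/d
Crop demand D = ETc × 10 d = 4.9628 × 10 = 49.628 mm
Pe = 0.61 × 41.4 = 25.254 mm
D − Pe = 49.628 − 25.254 = 24.374 mm
Gross irrigation = 24.374 / 0.77 = 31.655 mm

31.7 mm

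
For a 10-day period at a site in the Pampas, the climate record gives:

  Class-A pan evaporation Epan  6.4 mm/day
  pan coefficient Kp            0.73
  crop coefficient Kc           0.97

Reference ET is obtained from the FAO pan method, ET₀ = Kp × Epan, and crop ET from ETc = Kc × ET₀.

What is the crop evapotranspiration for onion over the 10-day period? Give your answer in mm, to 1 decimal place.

ET₀ = 0.73 × 6.4 = 4.6720 mm/d
ETc = Kc × ET₀ = 0.97 × 4.6720 = 4.5318 mm/d
Over 10 days: 4.5318 × 10 = 45.318 mm

45.3 mm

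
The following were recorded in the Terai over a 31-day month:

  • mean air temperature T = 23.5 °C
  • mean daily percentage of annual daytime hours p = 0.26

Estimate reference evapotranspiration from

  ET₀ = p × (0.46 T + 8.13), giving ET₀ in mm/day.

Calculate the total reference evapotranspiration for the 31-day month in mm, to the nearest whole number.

153 mm

ET₀ = 0.26 × (0.46 × 23.5 + 8.13) = 0.26 × 18.940 = 4.9244 mm/d
Monthly total = 4.9244 × 31 = 152.656 mm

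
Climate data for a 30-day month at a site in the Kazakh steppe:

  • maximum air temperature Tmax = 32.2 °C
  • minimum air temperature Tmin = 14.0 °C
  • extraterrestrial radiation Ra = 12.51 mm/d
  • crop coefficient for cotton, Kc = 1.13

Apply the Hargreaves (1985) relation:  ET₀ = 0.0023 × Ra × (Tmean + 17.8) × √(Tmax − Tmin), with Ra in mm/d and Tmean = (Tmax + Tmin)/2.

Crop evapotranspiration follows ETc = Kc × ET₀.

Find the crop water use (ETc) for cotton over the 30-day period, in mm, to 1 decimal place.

170.2 mm

Tmean = (32.2 + 14.0)/2 = 23.10 °C
ET₀ = 0.0023 × 12.51 × (23.10 + 17.8) × √18.2 = 0.0023 × 12.51 × 40.90 × 4.2661 = 5.0204 mm/d
ETc = Kc × ET₀ = 1.13 × 5.0204 = 5.6731 mm/d
Over 30 days: 5.6731 × 30 = 170.193 mm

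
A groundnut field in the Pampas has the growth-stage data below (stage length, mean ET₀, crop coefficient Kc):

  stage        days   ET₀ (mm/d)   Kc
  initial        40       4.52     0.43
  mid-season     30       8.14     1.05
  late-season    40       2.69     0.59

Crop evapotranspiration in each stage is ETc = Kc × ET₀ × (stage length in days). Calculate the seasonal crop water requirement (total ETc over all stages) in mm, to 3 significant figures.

initial: 0.43 × 4.52 × 40 = 77.74 mm
mid-season: 1.05 × 8.14 × 30 = 256.41 mm
late-season: 0.59 × 2.69 × 40 = 63.48 mm
Seasonal total = 397.63 mm

398 mm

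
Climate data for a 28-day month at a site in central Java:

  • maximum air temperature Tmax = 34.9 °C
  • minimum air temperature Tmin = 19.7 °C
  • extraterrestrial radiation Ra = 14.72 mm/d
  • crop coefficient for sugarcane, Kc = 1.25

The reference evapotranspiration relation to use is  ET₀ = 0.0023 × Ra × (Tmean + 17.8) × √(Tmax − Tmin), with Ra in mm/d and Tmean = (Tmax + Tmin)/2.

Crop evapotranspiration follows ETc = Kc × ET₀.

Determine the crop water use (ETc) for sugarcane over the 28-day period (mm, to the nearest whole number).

Tmean = (34.9 + 19.7)/2 = 27.30 °C
ET₀ = 0.0023 × 14.72 × (27.30 + 17.8) × √15.2 = 0.0023 × 14.72 × 45.10 × 3.8987 = 5.9529 mm/d
ETc = Kc × ET₀ = 1.25 × 5.9529 = 7.4411 mm/d
Over 28 days: 7.4411 × 28 = 208.351 mm

208 mm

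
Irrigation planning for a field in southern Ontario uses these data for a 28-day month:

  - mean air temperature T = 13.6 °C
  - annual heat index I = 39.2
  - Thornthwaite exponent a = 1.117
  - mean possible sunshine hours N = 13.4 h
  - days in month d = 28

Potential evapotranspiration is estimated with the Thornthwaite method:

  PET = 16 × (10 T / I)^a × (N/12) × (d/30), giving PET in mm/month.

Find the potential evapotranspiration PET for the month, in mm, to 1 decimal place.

10T/I = 10 × 13.6 / 39.2 = 3.4694
(10T/I)^a = 3.4694^1.117 = 4.0130
Uncorrected PET = 16 × 4.0130 = 64.208 mm
Correction = (N/12)(d/30) = (13.4/12)(28/30) = 1.0422
PET = 64.208 × 1.0422 = 66.918 mm/month

66.9 mm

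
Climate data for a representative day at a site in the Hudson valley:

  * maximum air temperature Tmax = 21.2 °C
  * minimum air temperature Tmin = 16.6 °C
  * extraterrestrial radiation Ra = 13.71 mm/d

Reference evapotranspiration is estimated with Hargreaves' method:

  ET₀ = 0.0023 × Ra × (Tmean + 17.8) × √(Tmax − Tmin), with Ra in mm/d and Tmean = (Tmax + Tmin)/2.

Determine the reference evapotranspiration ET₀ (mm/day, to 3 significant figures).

Tmean = (21.2 + 16.6)/2 = 18.90 °C
ET₀ = 0.0023 × 13.71 × (18.90 + 17.8) × √4.6 = 0.0023 × 13.71 × 36.70 × 2.1448 = 2.4821 mm/d

2.48 mm/day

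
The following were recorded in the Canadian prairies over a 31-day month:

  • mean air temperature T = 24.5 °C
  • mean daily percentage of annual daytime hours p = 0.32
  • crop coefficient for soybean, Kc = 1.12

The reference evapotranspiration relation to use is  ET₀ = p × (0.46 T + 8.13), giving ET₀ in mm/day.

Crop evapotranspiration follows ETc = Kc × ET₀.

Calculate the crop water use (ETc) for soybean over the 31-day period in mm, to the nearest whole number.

216 mm

ET₀ = 0.32 × (0.46 × 24.5 + 8.13) = 0.32 × 19.400 = 6.2080 mm/d
ETc = Kc × ET₀ = 1.12 × 6.2080 = 6.9530 mm/d
Over 31 days: 6.9530 × 31 = 215.543 mm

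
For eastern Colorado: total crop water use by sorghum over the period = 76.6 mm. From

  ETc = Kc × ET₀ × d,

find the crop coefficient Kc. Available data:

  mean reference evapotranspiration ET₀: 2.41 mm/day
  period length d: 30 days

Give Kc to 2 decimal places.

ETc = Kc × ET₀ × d  ⇒  Kc = ETc / (ET₀ × d)
Kc = 76.6 / (2.41 × 30) = 76.6 / 72.30 = 1.0595

1.06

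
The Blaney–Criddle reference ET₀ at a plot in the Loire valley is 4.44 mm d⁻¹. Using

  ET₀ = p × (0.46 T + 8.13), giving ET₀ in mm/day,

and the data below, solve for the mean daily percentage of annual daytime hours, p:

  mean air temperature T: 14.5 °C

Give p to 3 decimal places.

p = ET₀ / (0.46 T + 8.13) = 4.44 / (0.46 × 14.5 + 8.13) = 4.44 / 14.800 = 0.3000

0.300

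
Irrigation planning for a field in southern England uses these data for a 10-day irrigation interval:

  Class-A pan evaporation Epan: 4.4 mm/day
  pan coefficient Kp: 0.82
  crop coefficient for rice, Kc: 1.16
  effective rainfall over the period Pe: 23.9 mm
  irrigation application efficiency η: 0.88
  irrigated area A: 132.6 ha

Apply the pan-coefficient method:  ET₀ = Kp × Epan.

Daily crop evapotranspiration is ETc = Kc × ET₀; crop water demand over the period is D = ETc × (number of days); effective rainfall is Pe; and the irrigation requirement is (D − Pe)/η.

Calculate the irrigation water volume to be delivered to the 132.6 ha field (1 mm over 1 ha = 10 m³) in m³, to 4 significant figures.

ET₀ = 0.82 × 4.4 = 3.6080 mm/d
ETc = Kc × ET₀ = 1.16 × 3.6080 = 4.1853 mm/d
Crop demand D = ETc × 10 d = 4.1853 × 10 = 41.853 mm
D − Pe = 41.853 − 23.9 = 17.953 mm
Gross irrigation = 17.953 / 0.88 = 20.401 mm
Volume = 20.401 mm × 132.6 ha × 10 = 27051.7 m³

27050 m³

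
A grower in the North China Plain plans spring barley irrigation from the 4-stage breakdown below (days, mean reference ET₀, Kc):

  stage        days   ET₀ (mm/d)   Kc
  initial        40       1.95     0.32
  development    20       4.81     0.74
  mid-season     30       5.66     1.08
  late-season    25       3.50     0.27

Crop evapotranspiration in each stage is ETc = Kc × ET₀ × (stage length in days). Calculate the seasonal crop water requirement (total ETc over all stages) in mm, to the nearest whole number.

303 mm

initial: 0.32 × 1.95 × 40 = 24.96 mm
development: 0.74 × 4.81 × 20 = 71.19 mm
mid-season: 1.08 × 5.66 × 30 = 183.38 mm
late-season: 0.27 × 3.50 × 25 = 23.63 mm
Seasonal total = 303.16 mm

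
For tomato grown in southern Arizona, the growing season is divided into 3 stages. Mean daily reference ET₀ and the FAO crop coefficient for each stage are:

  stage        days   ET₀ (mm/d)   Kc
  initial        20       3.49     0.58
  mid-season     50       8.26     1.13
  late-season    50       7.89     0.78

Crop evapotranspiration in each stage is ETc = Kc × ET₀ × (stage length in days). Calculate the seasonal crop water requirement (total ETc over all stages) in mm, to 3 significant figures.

initial: 0.58 × 3.49 × 20 = 40.48 mm
mid-season: 1.13 × 8.26 × 50 = 466.69 mm
late-season: 0.78 × 7.89 × 50 = 307.71 mm
Seasonal total = 814.88 mm

815 mm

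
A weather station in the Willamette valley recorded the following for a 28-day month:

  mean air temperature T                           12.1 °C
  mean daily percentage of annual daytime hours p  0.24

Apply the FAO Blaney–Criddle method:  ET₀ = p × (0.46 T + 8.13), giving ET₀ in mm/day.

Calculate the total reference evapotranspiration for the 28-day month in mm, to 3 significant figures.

92.0 mm

ET₀ = 0.24 × (0.46 × 12.1 + 8.13) = 0.24 × 13.696 = 3.2870 mm/d
Monthly total = 3.2870 × 28 = 92.036 mm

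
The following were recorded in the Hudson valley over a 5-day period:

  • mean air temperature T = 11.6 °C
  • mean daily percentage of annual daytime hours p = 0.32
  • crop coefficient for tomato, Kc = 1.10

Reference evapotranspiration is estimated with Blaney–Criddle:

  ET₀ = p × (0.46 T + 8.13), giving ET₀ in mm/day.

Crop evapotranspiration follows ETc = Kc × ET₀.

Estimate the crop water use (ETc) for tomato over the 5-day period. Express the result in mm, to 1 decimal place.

23.7 mm

ET₀ = 0.32 × (0.46 × 11.6 + 8.13) = 0.32 × 13.466 = 4.3091 mm/d
ETc = Kc × ET₀ = 1.10 × 4.3091 = 4.7400 mm/d
Over 5 days: 4.7400 × 5 = 23.700 mm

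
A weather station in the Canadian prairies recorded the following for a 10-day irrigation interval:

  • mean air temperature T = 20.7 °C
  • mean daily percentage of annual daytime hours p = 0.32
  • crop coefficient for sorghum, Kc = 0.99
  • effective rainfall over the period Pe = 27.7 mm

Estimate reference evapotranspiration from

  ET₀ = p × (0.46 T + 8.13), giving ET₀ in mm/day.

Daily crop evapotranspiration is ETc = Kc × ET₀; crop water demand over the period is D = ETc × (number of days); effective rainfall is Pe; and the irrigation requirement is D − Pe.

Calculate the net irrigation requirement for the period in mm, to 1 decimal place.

28.2 mm

ET₀ = 0.32 × (0.46 × 20.7 + 8.13) = 0.32 × 17.652 = 5.6486 mm/d
ETc = Kc × ET₀ = 0.99 × 5.6486 = 5.5921 mm/d
Crop demand D = ETc × 10 d = 5.5921 × 10 = 55.921 mm
D − Pe = 55.921 − 27.7 = 28.221 mm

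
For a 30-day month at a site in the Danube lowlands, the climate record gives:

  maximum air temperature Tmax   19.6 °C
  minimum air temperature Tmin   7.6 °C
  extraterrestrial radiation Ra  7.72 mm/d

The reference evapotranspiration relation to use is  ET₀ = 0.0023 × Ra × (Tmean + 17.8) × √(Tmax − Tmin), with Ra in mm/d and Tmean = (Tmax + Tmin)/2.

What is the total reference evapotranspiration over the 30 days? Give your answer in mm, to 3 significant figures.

57.9 mm

Tmean = (19.6 + 7.6)/2 = 13.60 °C
ET₀ = 0.0023 × 7.72 × (13.60 + 17.8) × √12.0 = 0.0023 × 7.72 × 31.40 × 3.4641 = 1.9314 mm/d
Over 30 days: 1.9314 × 30 = 57.942 mm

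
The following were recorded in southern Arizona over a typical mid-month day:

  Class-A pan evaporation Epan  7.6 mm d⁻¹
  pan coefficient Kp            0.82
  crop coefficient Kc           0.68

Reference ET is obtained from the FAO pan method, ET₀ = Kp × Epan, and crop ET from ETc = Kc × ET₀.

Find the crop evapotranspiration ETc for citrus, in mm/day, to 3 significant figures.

ET₀ = 0.82 × 7.6 = 6.2320 mm/d
ETc = Kc × ET₀ = 0.68 × 6.2320 = 4.2378 mm/d

4.24 mm/day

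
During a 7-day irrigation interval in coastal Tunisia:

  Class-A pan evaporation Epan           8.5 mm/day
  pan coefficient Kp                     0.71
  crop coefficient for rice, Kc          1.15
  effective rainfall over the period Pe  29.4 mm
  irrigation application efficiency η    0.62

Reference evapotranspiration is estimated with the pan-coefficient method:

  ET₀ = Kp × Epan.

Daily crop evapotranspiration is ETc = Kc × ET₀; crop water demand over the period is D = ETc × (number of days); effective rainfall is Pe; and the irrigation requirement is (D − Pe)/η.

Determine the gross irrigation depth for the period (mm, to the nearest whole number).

ET₀ = 0.71 × 8.5 = 6.0350 mm/d
ETc = Kc × ET₀ = 1.15 × 6.0350 = 6.9403 mm/d
Crop demand D = ETc × 7 d = 6.9403 × 7 = 48.582 mm
D − Pe = 48.582 − 29.4 = 19.182 mm
Gross irrigation = 19.182 / 0.62 = 30.939 mm

31 mm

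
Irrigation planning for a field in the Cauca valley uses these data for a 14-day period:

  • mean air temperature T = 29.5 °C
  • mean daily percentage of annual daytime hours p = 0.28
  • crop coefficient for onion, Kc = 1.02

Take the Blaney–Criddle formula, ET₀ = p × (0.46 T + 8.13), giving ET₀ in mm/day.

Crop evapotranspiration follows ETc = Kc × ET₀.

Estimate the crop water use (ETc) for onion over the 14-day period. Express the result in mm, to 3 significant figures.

ET₀ = 0.28 × (0.46 × 29.5 + 8.13) = 0.28 × 21.700 = 6.0760 mm/d
ETc = Kc × ET₀ = 1.02 × 6.0760 = 6.1975 mm/d
Over 14 days: 6.1975 × 14 = 86.765 mm

86.8 mm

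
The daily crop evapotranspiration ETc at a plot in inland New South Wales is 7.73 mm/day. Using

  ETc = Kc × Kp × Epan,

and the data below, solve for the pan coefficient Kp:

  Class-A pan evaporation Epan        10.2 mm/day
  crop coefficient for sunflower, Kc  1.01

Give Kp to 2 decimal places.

ETc = Kc × Kp × Epan  ⇒  Kp = ETc / (Kc × Epan)
Kp = 7.73 / (1.01 × 10.2) = 7.73 / 10.302 = 0.7503

0.75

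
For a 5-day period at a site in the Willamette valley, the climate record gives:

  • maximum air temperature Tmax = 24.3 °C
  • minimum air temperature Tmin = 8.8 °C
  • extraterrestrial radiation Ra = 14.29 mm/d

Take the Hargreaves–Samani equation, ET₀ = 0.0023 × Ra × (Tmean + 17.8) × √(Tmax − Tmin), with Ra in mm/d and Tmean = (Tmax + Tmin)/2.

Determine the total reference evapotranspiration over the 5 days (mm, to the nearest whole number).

22 mm

Tmean = (24.3 + 8.8)/2 = 16.55 °C
ET₀ = 0.0023 × 14.29 × (16.55 + 17.8) × √15.5 = 0.0023 × 14.29 × 34.35 × 3.9370 = 4.4448 mm/d
Over 5 days: 4.4448 × 5 = 22.224 mm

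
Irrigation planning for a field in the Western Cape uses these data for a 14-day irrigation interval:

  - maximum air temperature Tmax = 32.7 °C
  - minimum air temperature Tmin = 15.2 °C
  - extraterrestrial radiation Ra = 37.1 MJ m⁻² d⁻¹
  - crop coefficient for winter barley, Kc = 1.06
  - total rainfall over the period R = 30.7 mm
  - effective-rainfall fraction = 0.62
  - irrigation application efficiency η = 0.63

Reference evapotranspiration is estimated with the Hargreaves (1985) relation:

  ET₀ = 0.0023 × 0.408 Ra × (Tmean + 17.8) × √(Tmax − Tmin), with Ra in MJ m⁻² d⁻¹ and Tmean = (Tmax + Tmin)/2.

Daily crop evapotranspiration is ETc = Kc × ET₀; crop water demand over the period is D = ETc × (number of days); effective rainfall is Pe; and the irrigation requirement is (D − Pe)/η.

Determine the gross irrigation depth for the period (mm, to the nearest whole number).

Tmean = (32.7 + 15.2)/2 = 23.95 °C
0.408 Ra = 0.408 × 37.1 = 15.1368 mm/d equivalent
ET₀ = 0.0023 × 15.1368 × (23.95 + 17.8) × √17.5 = 0.0023 × 15.1368 × 41.75 × 4.1833 = 6.0805 mm/d
ETc = Kc × ET₀ = 1.06 × 6.0805 = 6.4453 mm/d
Crop demand D = ETc × 14 d = 6.4453 × 14 = 90.234 mm
Pe = 0.62 × 30.7 = 19.034 mm
D − Pe = 90.234 − 19.034 = 71.200 mm
Gross irrigation = 71.200 / 0.63 = 113.016 mm

113 mm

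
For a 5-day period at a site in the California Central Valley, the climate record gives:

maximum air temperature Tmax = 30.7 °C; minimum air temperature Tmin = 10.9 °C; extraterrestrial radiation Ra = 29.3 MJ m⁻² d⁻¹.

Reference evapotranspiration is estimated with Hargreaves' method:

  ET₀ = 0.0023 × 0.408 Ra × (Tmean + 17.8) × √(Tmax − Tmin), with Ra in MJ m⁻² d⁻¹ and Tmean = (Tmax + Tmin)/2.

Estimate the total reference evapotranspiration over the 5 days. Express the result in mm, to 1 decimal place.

Tmean = (30.7 + 10.9)/2 = 20.80 °C
0.408 Ra = 0.408 × 29.3 = 11.9544 mm/d equivalent
ET₀ = 0.0023 × 11.9544 × (20.80 + 17.8) × √19.8 = 0.0023 × 11.9544 × 38.60 × 4.4497 = 4.7225 mm/d
Over 5 days: 4.7225 × 5 = 23.613 mm

23.6 mm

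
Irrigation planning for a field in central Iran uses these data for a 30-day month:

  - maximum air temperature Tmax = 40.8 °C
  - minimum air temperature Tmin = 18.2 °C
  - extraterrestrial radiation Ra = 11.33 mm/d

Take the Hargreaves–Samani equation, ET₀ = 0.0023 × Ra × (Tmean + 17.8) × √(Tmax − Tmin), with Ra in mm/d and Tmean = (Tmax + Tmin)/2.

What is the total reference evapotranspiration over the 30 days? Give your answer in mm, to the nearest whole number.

176 mm

Tmean = (40.8 + 18.2)/2 = 29.50 °C
ET₀ = 0.0023 × 11.33 × (29.50 + 17.8) × √22.6 = 0.0023 × 11.33 × 47.30 × 4.7539 = 5.8596 mm/d
Over 30 days: 5.8596 × 30 = 175.788 mm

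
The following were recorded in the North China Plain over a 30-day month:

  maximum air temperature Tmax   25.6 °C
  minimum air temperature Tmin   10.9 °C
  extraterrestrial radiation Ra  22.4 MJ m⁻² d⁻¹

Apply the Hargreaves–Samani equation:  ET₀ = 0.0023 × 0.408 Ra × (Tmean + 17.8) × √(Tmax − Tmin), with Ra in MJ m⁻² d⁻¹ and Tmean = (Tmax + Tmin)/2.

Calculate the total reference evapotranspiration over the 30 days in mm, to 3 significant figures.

87.2 mm

Tmean = (25.6 + 10.9)/2 = 18.25 °C
0.408 Ra = 0.408 × 22.4 = 9.1392 mm/d equivalent
ET₀ = 0.0023 × 9.1392 × (18.25 + 17.8) × √14.7 = 0.0023 × 9.1392 × 36.05 × 3.8341 = 2.9054 mm/d
Over 30 days: 2.9054 × 30 = 87.162 mm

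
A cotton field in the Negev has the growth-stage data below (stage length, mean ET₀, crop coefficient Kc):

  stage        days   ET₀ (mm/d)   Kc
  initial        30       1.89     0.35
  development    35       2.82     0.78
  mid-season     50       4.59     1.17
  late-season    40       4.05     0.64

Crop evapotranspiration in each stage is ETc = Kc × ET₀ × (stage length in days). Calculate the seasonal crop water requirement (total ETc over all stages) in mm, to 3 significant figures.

initial: 0.35 × 1.89 × 30 = 19.85 mm
development: 0.78 × 2.82 × 35 = 76.99 mm
mid-season: 1.17 × 4.59 × 50 = 268.52 mm
late-season: 0.64 × 4.05 × 40 = 103.68 mm
Seasonal total = 469.04 mm

469 mm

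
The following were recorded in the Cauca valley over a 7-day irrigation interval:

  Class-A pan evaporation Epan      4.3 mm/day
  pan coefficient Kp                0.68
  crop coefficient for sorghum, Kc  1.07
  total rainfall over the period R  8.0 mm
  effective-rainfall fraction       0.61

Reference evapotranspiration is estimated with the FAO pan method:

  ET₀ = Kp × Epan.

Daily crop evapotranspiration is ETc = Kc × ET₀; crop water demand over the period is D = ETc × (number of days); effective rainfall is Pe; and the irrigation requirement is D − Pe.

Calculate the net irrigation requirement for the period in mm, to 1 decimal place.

17.0 mm

ET₀ = 0.68 × 4.3 = 2.9240 mm/d
ETc = Kc × ET₀ = 1.07 × 2.9240 = 3.1287 mm/d
Crop demand D = ETc × 7 d = 3.1287 × 7 = 21.901 mm
Pe = 0.61 × 8.0 = 4.880 mm
D − Pe = 21.901 − 4.880 = 17.021 mm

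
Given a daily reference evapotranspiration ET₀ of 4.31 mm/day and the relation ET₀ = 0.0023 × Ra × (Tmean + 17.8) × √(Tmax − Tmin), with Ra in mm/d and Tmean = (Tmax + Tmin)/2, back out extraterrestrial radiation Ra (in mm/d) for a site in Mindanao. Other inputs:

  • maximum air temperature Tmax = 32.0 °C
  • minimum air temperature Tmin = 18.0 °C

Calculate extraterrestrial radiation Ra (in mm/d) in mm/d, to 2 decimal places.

Tmean = 25.00 °C; √ΔT = 3.7417
Ra = ET₀ / [0.0023 × (Tmean+17.8) × √ΔT] = 4.31 / (0.0023 × 42.80 × 3.7417) = 11.701 mm/d

11.70 mm/d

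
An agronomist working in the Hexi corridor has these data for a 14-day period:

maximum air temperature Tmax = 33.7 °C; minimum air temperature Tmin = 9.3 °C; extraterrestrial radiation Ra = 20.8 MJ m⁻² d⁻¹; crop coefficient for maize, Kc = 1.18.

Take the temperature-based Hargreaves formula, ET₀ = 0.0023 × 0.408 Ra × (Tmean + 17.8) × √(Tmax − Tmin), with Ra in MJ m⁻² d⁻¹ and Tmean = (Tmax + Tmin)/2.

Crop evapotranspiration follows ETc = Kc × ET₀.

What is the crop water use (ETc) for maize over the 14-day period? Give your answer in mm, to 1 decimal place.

Tmean = (33.7 + 9.3)/2 = 21.50 °C
0.408 Ra = 0.408 × 20.8 = 8.4864 mm/d equivalent
ET₀ = 0.0023 × 8.4864 × (21.50 + 17.8) × √24.4 = 0.0023 × 8.4864 × 39.30 × 4.9396 = 3.7891 mm/d
ETc = Kc × ET₀ = 1.18 × 3.7891 = 4.4711 mm/d
Over 14 days: 4.4711 × 14 = 62.595 mm

62.6 mm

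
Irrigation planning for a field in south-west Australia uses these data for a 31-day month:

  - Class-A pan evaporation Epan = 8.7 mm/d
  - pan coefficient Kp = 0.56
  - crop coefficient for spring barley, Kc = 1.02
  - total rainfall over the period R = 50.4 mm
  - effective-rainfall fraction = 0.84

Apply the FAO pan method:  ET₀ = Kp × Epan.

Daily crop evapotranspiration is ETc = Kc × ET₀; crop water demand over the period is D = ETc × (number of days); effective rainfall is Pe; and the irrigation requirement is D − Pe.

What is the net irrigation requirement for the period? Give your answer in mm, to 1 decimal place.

111.7 mm

ET₀ = 0.56 × 8.7 = 4.8720 mm/d
ETc = Kc × ET₀ = 1.02 × 4.8720 = 4.9694 mm/d
Crop demand D = ETc × 31 d = 4.9694 × 31 = 154.051 mm
Pe = 0.84 × 50.4 = 42.336 mm
D − Pe = 154.051 − 42.336 = 111.715 mm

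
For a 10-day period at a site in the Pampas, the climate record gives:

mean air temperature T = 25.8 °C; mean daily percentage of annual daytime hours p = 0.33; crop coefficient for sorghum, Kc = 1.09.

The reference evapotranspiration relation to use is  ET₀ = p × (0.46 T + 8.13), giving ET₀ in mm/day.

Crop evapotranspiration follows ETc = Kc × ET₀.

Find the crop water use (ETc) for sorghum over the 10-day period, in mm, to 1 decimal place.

ET₀ = 0.33 × (0.46 × 25.8 + 8.13) = 0.33 × 19.998 = 6.5993 mm/d
ETc = Kc × ET₀ = 1.09 × 6.5993 = 7.1932 mm/d
Over 10 days: 7.1932 × 10 = 71.932 mm

71.9 mm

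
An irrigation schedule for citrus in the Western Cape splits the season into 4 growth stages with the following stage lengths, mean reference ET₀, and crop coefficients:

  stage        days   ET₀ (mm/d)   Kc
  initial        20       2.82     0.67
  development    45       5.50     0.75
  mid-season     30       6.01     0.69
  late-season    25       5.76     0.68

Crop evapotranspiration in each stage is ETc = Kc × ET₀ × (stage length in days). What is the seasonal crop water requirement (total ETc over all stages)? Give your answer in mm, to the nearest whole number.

446 mm

initial: 0.67 × 2.82 × 20 = 37.79 mm
development: 0.75 × 5.50 × 45 = 185.63 mm
mid-season: 0.69 × 6.01 × 30 = 124.41 mm
late-season: 0.68 × 5.76 × 25 = 97.92 mm
Seasonal total = 445.75 mm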